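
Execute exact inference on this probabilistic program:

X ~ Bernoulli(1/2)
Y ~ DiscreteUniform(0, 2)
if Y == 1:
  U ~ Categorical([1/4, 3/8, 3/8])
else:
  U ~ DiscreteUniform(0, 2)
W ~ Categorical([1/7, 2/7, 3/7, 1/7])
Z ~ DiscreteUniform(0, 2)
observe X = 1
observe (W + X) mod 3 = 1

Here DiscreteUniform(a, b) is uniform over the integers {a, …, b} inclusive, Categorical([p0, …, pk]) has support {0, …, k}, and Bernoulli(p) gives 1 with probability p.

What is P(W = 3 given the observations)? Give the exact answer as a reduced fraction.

Enumerate traces; 54 have nonzero weight after conditioning:
  (X=1, Y=0, U=0, W=0, Z=0) weight 1/378
  (X=1, Y=0, U=0, W=0, Z=1) weight 1/378
  (X=1, Y=0, U=0, W=0, Z=2) weight 1/378
  (X=1, Y=0, U=0, W=3, Z=0) weight 1/378
  (X=1, Y=0, U=0, W=3, Z=1) weight 1/378
  (X=1, Y=0, U=0, W=3, Z=2) weight 1/378
  (X=1, Y=0, U=1, W=0, Z=0) weight 1/378
  (X=1, Y=0, U=1, W=0, Z=1) weight 1/378
  … 46 more
Group by W:
  weight(W=0) = 1/14
  weight(W=3) = 1/14
Total weight = 1/14 + 1/14 = 1/7
P(W=0 | obs) = 1/14 / 1/7 = 1/2
P(W=3 | obs) = 1/14 / 1/7 = 1/2

P(W = 3 | obs) = 1/2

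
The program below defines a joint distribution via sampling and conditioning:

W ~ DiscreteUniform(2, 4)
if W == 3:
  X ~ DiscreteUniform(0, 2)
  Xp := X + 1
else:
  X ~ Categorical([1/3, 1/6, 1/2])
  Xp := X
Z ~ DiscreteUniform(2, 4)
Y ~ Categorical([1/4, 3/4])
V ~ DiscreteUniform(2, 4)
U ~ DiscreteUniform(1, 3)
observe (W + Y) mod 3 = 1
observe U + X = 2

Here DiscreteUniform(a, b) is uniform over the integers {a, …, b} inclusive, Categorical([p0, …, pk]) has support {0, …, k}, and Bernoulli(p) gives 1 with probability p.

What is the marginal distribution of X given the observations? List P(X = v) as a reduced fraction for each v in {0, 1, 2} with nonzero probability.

P(X=0) = 8/15, P(X=1) = 7/15

Enumerate traces; 36 have nonzero weight after conditioning:
  (W=3, X=0, Z=2, Y=1, V=2, U=2) weight 1/324
  (W=3, X=0, Z=2, Y=1, V=3, U=2) weight 1/324
  (W=3, X=0, Z=2, Y=1, V=4, U=2) weight 1/324
  (W=3, X=0, Z=3, Y=1, V=2, U=2) weight 1/324
  (W=3, X=0, Z=3, Y=1, V=3, U=2) weight 1/324
  (W=3, X=0, Z=3, Y=1, V=4, U=2) weight 1/324
  (W=3, X=0, Z=4, Y=1, V=2, U=2) weight 1/324
  (W=3, X=0, Z=4, Y=1, V=3, U=2) weight 1/324
  (W=3, X=1, Z=2, Y=1, V=2, U=1) weight 1/324
  … 27 more
Group by X:
  weight(X=0) = 1/27
  weight(X=1) = 7/216
Total weight = 1/27 + 7/216 = 5/72
P(X=0 | obs) = 1/27 / 5/72 = 8/15
P(X=1 | obs) = 7/216 / 5/72 = 7/15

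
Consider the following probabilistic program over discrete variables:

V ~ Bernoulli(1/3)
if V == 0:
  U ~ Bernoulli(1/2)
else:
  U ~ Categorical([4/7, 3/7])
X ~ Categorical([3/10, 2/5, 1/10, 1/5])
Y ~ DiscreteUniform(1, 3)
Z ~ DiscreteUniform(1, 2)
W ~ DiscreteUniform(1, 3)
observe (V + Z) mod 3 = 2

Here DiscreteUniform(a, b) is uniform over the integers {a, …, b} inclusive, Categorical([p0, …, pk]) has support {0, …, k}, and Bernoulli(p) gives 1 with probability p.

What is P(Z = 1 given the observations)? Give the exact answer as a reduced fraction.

P(Z = 1 | obs) = 1/3

Enumerate traces; 144 have nonzero weight after conditioning:
  (V=0, U=0, X=0, Y=1, Z=2, W=1) weight 1/180
  (V=0, U=0, X=0, Y=1, Z=2, W=2) weight 1/180
  (V=0, U=0, X=0, Y=1, Z=2, W=3) weight 1/180
  (V=0, U=0, X=0, Y=2, Z=2, W=1) weight 1/180
  (V=0, U=0, X=0, Y=2, Z=2, W=2) weight 1/180
  (V=0, U=0, X=0, Y=2, Z=2, W=3) weight 1/180
  (V=0, U=0, X=0, Y=3, Z=2, W=1) weight 1/180
  (V=0, U=0, X=0, Y=3, Z=2, W=2) weight 1/180
  (V=1, U=0, X=0, Y=1, Z=1, W=1) weight 1/315
  … 135 more
Group by Z:
  weight(Z=1) = 1/6
  weight(Z=2) = 1/3
Total weight = 1/6 + 1/3 = 1/2
P(Z=1 | obs) = 1/6 / 1/2 = 1/3
P(Z=2 | obs) = 1/3 / 1/2 = 2/3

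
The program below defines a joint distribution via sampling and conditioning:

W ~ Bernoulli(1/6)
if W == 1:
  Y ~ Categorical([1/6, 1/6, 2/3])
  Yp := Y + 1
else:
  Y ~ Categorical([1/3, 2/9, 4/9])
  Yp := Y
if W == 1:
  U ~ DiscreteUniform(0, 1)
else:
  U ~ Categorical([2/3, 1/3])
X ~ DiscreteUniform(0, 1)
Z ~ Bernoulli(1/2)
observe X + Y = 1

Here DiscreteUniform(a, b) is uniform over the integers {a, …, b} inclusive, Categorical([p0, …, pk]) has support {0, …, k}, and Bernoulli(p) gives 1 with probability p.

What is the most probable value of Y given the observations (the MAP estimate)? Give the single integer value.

Enumerate traces; 16 have nonzero weight after conditioning:
  (W=0, Y=0, U=0, X=1, Z=0) weight 5/108
  (W=0, Y=0, U=0, X=1, Z=1) weight 5/108
  (W=0, Y=0, U=1, X=1, Z=0) weight 5/216
  (W=0, Y=0, U=1, X=1, Z=1) weight 5/216
  (W=0, Y=1, U=0, X=0, Z=0) weight 5/162
  (W=0, Y=1, U=0, X=0, Z=1) weight 5/162
  (W=0, Y=1, U=1, X=0, Z=0) weight 5/324
  (W=0, Y=1, U=1, X=0, Z=1) weight 5/324
  … 8 more
Group by Y:
  weight(Y=0) = 11/72
  weight(Y=1) = 23/216
Total weight = 11/72 + 23/216 = 7/27
P(Y=0 | obs) = 11/72 / 7/27 = 33/56
P(Y=1 | obs) = 23/216 / 7/27 = 23/56
argmax = 0

argmax_v P(Y = v | obs) = 0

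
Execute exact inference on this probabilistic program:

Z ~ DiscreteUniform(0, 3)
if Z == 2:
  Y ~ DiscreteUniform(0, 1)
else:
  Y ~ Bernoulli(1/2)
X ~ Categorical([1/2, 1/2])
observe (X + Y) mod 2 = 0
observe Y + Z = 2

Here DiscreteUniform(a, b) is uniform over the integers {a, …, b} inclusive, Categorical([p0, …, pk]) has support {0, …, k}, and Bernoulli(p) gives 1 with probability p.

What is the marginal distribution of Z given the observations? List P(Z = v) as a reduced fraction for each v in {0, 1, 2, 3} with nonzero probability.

P(Z=1) = 1/2, P(Z=2) = 1/2

Enumerate traces; 2 have nonzero weight after conditioning:
  (Z=1, Y=1, X=1) weight 1/16
  (Z=2, Y=0, X=0) weight 1/16
Group by Z:
  weight(Z=1) = 1/16
  weight(Z=2) = 1/16
Total weight = 1/16 + 1/16 = 1/8
P(Z=1 | obs) = 1/16 / 1/8 = 1/2
P(Z=2 | obs) = 1/16 / 1/8 = 1/2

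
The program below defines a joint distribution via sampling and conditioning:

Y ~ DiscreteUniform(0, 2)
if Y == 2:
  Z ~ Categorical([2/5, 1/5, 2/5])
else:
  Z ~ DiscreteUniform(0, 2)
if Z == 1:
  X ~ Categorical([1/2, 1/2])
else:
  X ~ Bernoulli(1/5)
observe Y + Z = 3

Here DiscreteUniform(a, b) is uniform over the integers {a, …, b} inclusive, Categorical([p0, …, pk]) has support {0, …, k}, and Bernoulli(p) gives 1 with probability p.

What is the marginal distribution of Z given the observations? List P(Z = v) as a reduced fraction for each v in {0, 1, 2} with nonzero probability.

P(Z=1) = 3/8, P(Z=2) = 5/8

Enumerate traces; 4 have nonzero weight after conditioning:
  (Y=1, Z=2, X=0) weight 4/45
  (Y=1, Z=2, X=1) weight 1/45
  (Y=2, Z=1, X=0) weight 1/30
  (Y=2, Z=1, X=1) weight 1/30
Group by Z:
  weight(Z=1) = 1/15
  weight(Z=2) = 1/9
Total weight = 1/15 + 1/9 = 8/45
P(Z=1 | obs) = 1/15 / 8/45 = 3/8
P(Z=2 | obs) = 1/9 / 8/45 = 5/8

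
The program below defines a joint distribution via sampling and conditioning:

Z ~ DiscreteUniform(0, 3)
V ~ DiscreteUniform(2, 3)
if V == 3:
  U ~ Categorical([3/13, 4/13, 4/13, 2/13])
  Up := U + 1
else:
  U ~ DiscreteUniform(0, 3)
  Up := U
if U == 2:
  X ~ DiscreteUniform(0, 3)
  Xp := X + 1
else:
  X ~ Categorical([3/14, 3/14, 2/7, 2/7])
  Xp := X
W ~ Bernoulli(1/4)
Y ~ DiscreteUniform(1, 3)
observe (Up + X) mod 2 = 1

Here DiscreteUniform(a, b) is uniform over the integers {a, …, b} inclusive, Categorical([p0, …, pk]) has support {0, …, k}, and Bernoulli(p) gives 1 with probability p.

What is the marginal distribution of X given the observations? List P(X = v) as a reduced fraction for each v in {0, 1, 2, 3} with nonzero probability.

P(X=0) = 85/364, P(X=1) = 313/1456, P(X=2) = 2/7, P(X=3) = 387/1456

Enumerate traces; 384 have nonzero weight after conditioning:
  (Z=0, V=2, U=0, X=1, W=0, Y=1) weight 3/1792
  (Z=0, V=2, U=0, X=1, W=0, Y=2) weight 3/1792
  (Z=0, V=2, U=0, X=1, W=0, Y=3) weight 3/1792
  (Z=0, V=2, U=0, X=1, W=1, Y=1) weight 1/1792
  (Z=0, V=2, U=0, X=1, W=1, Y=2) weight 1/1792
  (Z=0, V=2, U=0, X=1, W=1, Y=3) weight 1/1792
  (Z=0, V=2, U=0, X=3, W=0, Y=1) weight 1/448
  (Z=0, V=2, U=0, X=3, W=0, Y=2) weight 1/448
  (Z=0, V=2, U=1, X=0, W=0, Y=1) weight 3/1792
  (Z=0, V=2, U=1, X=2, W=0, Y=1) weight 1/448
  … 374 more
Group by X:
  weight(X=0) = 85/728
  weight(X=1) = 313/2912
  weight(X=2) = 1/7
  weight(X=3) = 387/2912
Total weight = 85/728 + 313/2912 + 1/7 + 387/2912 = 1/2
P(X=0 | obs) = 85/728 / 1/2 = 85/364
P(X=1 | obs) = 313/2912 / 1/2 = 313/1456
P(X=2 | obs) = 1/7 / 1/2 = 2/7
P(X=3 | obs) = 387/2912 / 1/2 = 387/1456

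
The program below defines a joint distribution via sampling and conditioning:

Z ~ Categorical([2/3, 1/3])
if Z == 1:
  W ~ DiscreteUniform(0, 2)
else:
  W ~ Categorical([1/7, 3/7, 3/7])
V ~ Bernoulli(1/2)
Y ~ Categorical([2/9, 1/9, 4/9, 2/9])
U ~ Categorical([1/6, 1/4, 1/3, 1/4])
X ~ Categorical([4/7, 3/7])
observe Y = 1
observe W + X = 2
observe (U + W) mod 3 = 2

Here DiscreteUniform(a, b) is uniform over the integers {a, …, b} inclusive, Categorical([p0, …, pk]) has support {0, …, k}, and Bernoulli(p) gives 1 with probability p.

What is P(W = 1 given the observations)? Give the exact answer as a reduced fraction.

P(W = 1 | obs) = 9/29

Enumerate traces; 12 have nonzero weight after conditioning:
  (Z=0, W=1, V=0, Y=1, U=1, X=1) weight 1/588
  (Z=0, W=1, V=1, Y=1, U=1, X=1) weight 1/588
  (Z=0, W=2, V=0, Y=1, U=0, X=0) weight 2/1323
  (Z=0, W=2, V=0, Y=1, U=3, X=0) weight 1/441
  (Z=0, W=2, V=1, Y=1, U=0, X=0) weight 2/1323
  (Z=0, W=2, V=1, Y=1, U=3, X=0) weight 1/441
  (Z=1, W=1, V=0, Y=1, U=1, X=1) weight 1/1512
  (Z=1, W=1, V=1, Y=1, U=1, X=1) weight 1/1512
  … 4 more
Group by W:
  weight(W=1) = 25/5292
  weight(W=2) = 125/11907
Total weight = 25/5292 + 125/11907 = 725/47628
P(W=1 | obs) = 25/5292 / 725/47628 = 9/29
P(W=2 | obs) = 125/11907 / 725/47628 = 20/29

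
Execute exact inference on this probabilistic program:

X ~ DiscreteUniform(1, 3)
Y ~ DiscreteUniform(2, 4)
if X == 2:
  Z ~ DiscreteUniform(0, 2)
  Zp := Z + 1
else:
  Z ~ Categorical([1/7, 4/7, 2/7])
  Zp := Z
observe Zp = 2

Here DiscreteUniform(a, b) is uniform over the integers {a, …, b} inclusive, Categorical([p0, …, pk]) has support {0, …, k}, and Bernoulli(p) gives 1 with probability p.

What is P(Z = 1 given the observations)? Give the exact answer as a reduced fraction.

Enumerate traces; 9 have nonzero weight after conditioning:
  (X=1, Y=2, Z=2) weight 2/63
  (X=1, Y=3, Z=2) weight 2/63
  (X=1, Y=4, Z=2) weight 2/63
  (X=2, Y=2, Z=1) weight 1/27
  (X=2, Y=3, Z=1) weight 1/27
  (X=2, Y=4, Z=1) weight 1/27
  (X=3, Y=2, Z=2) weight 2/63
  (X=3, Y=3, Z=2) weight 2/63
  … 1 more
Group by Z:
  weight(Z=1) = 1/9
  weight(Z=2) = 4/21
Total weight = 1/9 + 4/21 = 19/63
P(Z=1 | obs) = 1/9 / 19/63 = 7/19
P(Z=2 | obs) = 4/21 / 19/63 = 12/19

P(Z = 1 | obs) = 7/19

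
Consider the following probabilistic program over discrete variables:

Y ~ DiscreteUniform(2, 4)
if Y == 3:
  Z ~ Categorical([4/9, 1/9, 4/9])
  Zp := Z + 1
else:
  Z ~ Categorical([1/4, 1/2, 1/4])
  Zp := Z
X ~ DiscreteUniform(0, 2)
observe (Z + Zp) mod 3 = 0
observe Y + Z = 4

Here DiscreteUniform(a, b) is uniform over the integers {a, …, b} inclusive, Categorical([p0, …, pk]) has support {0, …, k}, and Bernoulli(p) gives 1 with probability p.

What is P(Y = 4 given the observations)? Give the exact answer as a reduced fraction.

Enumerate traces; 6 have nonzero weight after conditioning:
  (Y=3, Z=1, X=0) weight 1/81
  (Y=3, Z=1, X=1) weight 1/81
  (Y=3, Z=1, X=2) weight 1/81
  (Y=4, Z=0, X=0) weight 1/36
  (Y=4, Z=0, X=1) weight 1/36
  (Y=4, Z=0, X=2) weight 1/36
Group by Y:
  weight(Y=3) = 1/27
  weight(Y=4) = 1/12
Total weight = 1/27 + 1/12 = 13/108
P(Y=3 | obs) = 1/27 / 13/108 = 4/13
P(Y=4 | obs) = 1/12 / 13/108 = 9/13

P(Y = 4 | obs) = 9/13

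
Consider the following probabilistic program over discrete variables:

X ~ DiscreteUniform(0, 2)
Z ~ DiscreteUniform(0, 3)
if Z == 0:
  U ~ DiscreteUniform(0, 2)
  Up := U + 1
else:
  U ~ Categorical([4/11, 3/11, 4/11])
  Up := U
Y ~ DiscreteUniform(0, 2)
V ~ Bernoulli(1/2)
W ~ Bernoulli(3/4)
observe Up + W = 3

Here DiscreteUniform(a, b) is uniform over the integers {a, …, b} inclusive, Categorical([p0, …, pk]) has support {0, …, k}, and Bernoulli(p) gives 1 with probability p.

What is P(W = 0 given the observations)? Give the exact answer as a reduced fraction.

P(W = 0 | obs) = 11/152

Enumerate traces; 90 have nonzero weight after conditioning:
  (X=0, Z=0, U=1, Y=0, V=0, W=1) weight 1/288
  (X=0, Z=0, U=1, Y=0, V=1, W=1) weight 1/288
  (X=0, Z=0, U=1, Y=1, V=0, W=1) weight 1/288
  (X=0, Z=0, U=1, Y=1, V=1, W=1) weight 1/288
  (X=0, Z=0, U=1, Y=2, V=0, W=1) weight 1/288
  (X=0, Z=0, U=1, Y=2, V=1, W=1) weight 1/288
  (X=0, Z=0, U=2, Y=0, V=0, W=0) weight 1/864
  (X=0, Z=0, U=2, Y=0, V=1, W=0) weight 1/864
  … 82 more
Group by W:
  weight(W=0) = 1/48
  weight(W=1) = 47/176
Total weight = 1/48 + 47/176 = 19/66
P(W=0 | obs) = 1/48 / 19/66 = 11/152
P(W=1 | obs) = 47/176 / 19/66 = 141/152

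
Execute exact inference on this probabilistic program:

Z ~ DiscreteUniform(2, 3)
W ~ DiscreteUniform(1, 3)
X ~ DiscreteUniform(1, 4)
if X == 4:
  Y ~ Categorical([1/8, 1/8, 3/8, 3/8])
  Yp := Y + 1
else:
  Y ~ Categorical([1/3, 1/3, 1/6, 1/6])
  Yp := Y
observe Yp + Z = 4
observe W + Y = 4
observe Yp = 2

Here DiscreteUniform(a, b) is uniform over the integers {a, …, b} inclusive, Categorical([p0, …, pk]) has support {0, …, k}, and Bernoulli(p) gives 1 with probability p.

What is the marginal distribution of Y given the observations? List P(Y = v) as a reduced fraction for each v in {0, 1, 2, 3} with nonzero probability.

P(Y=1) = 1/5, P(Y=2) = 4/5

Enumerate traces; 4 have nonzero weight after conditioning:
  (Z=2, W=2, X=1, Y=2) weight 1/144
  (Z=2, W=2, X=2, Y=2) weight 1/144
  (Z=2, W=2, X=3, Y=2) weight 1/144
  (Z=2, W=3, X=4, Y=1) weight 1/192
Group by Y:
  weight(Y=1) = 1/192
  weight(Y=2) = 1/48
Total weight = 1/192 + 1/48 = 5/192
P(Y=1 | obs) = 1/192 / 5/192 = 1/5
P(Y=2 | obs) = 1/48 / 5/192 = 4/5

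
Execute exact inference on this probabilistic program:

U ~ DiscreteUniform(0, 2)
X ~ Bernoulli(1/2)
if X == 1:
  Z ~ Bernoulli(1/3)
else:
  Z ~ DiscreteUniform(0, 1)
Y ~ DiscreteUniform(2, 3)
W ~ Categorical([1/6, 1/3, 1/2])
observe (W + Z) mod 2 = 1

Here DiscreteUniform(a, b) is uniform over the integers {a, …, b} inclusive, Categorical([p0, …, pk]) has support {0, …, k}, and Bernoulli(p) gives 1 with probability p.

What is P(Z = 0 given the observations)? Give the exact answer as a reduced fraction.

Enumerate traces; 36 have nonzero weight after conditioning:
  (U=0, X=0, Z=0, Y=2, W=1) weight 1/72
  (U=0, X=0, Z=0, Y=3, W=1) weight 1/72
  (U=0, X=0, Z=1, Y=2, W=0) weight 1/144
  (U=0, X=0, Z=1, Y=2, W=2) weight 1/48
  (U=0, X=0, Z=1, Y=3, W=0) weight 1/144
  (U=0, X=0, Z=1, Y=3, W=2) weight 1/48
  (U=0, X=1, Z=0, Y=2, W=1) weight 1/54
  (U=0, X=1, Z=0, Y=3, W=1) weight 1/54
  … 28 more
Group by Z:
  weight(Z=0) = 7/36
  weight(Z=1) = 5/18
Total weight = 7/36 + 5/18 = 17/36
P(Z=0 | obs) = 7/36 / 17/36 = 7/17
P(Z=1 | obs) = 5/18 / 17/36 = 10/17

P(Z = 0 | obs) = 7/17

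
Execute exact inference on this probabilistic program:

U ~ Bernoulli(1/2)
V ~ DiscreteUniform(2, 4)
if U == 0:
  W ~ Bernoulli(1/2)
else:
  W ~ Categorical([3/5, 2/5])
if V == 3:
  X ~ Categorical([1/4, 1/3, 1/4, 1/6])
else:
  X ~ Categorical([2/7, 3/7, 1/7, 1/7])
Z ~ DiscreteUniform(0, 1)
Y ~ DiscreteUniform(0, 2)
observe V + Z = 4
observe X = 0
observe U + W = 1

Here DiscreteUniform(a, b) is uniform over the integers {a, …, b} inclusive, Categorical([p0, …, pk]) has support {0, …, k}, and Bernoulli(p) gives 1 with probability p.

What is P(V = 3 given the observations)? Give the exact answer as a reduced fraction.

Enumerate traces; 12 have nonzero weight after conditioning:
  (U=0, V=3, W=1, X=0, Z=1, Y=0) weight 1/288
  (U=0, V=3, W=1, X=0, Z=1, Y=1) weight 1/288
  (U=0, V=3, W=1, X=0, Z=1, Y=2) weight 1/288
  (U=0, V=4, W=1, X=0, Z=0, Y=0) weight 1/252
  (U=0, V=4, W=1, X=0, Z=0, Y=1) weight 1/252
  (U=0, V=4, W=1, X=0, Z=0, Y=2) weight 1/252
  (U=1, V=3, W=0, X=0, Z=1, Y=0) weight 1/240
  (U=1, V=3, W=0, X=0, Z=1, Y=1) weight 1/240
  … 4 more
Group by V:
  weight(V=3) = 11/480
  weight(V=4) = 11/420
Total weight = 11/480 + 11/420 = 11/224
P(V=3 | obs) = 11/480 / 11/224 = 7/15
P(V=4 | obs) = 11/420 / 11/224 = 8/15

P(V = 3 | obs) = 7/15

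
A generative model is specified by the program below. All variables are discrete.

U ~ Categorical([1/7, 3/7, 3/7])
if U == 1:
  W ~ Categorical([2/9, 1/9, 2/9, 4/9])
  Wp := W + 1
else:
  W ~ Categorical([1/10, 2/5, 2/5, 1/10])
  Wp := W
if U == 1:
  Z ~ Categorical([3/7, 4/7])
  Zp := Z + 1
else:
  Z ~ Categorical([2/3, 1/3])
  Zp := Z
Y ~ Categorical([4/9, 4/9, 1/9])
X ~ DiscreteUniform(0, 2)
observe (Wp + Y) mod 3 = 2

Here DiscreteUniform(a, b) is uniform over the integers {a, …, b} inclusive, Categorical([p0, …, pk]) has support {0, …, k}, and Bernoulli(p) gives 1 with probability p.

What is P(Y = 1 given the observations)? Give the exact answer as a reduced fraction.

Enumerate traces; 72 have nonzero weight after conditioning:
  (U=0, W=0, Z=0, Y=2, X=0) weight 1/2835
  (U=0, W=0, Z=0, Y=2, X=1) weight 1/2835
  (U=0, W=0, Z=0, Y=2, X=2) weight 1/2835
  (U=0, W=0, Z=1, Y=2, X=0) weight 1/5670
  (U=0, W=0, Z=1, Y=2, X=1) weight 1/5670
  (U=0, W=0, Z=1, Y=2, X=2) weight 1/5670
  (U=0, W=1, Z=0, Y=1, X=0) weight 16/2835
  (U=0, W=1, Z=0, Y=1, X=1) weight 16/2835
  (U=0, W=2, Z=0, Y=0, X=0) weight 16/2835
  … 63 more
Group by Y:
  weight(Y=0) = 116/945
  weight(Y=1) = 8/35
  weight(Y=2) = 22/945
Total weight = 116/945 + 8/35 + 22/945 = 118/315
P(Y=0 | obs) = 116/945 / 118/315 = 58/177
P(Y=1 | obs) = 8/35 / 118/315 = 36/59
P(Y=2 | obs) = 22/945 / 118/315 = 11/177

P(Y = 1 | obs) = 36/59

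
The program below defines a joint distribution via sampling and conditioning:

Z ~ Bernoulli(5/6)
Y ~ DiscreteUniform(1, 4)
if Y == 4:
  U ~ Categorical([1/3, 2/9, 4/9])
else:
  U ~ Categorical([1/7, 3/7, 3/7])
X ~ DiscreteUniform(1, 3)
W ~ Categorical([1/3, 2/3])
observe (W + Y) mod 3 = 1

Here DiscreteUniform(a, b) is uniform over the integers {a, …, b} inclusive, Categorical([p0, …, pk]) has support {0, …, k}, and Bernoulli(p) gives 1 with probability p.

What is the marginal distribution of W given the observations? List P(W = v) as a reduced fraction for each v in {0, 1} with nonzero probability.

Enumerate traces; 54 have nonzero weight after conditioning:
  (Z=0, Y=1, U=0, X=1, W=0) weight 1/1512
  (Z=0, Y=1, U=0, X=2, W=0) weight 1/1512
  (Z=0, Y=1, U=0, X=3, W=0) weight 1/1512
  (Z=0, Y=1, U=1, X=1, W=0) weight 1/504
  (Z=0, Y=1, U=1, X=2, W=0) weight 1/504
  (Z=0, Y=1, U=1, X=3, W=0) weight 1/504
  (Z=0, Y=1, U=2, X=1, W=0) weight 1/504
  (Z=0, Y=1, U=2, X=2, W=0) weight 1/504
  (Z=0, Y=3, U=0, X=1, W=1) weight 1/756
  … 45 more
Group by W:
  weight(W=0) = 1/6
  weight(W=1) = 1/6
Total weight = 1/6 + 1/6 = 1/3
P(W=0 | obs) = 1/6 / 1/3 = 1/2
P(W=1 | obs) = 1/6 / 1/3 = 1/2

P(W=0) = 1/2, P(W=1) = 1/2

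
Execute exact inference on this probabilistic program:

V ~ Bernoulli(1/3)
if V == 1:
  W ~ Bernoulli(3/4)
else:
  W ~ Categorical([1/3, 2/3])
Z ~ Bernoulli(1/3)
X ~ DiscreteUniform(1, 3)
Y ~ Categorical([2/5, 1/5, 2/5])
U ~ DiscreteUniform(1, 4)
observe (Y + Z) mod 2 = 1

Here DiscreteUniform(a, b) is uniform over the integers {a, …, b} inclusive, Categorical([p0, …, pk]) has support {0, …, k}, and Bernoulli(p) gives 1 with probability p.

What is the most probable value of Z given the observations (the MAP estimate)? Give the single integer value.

Enumerate traces; 144 have nonzero weight after conditioning:
  (V=0, W=0, Z=0, X=1, Y=1, U=1) weight 1/405
  (V=0, W=0, Z=0, X=1, Y=1, U=2) weight 1/405
  (V=0, W=0, Z=0, X=1, Y=1, U=3) weight 1/405
  (V=0, W=0, Z=0, X=1, Y=1, U=4) weight 1/405
  (V=0, W=0, Z=0, X=2, Y=1, U=1) weight 1/405
  (V=0, W=0, Z=0, X=2, Y=1, U=2) weight 1/405
  (V=0, W=0, Z=0, X=2, Y=1, U=3) weight 1/405
  (V=0, W=0, Z=0, X=2, Y=1, U=4) weight 1/405
  (V=0, W=0, Z=1, X=1, Y=0, U=1) weight 1/405
  … 135 more
Group by Z:
  weight(Z=0) = 2/15
  weight(Z=1) = 4/15
Total weight = 2/15 + 4/15 = 2/5
P(Z=0 | obs) = 2/15 / 2/5 = 1/3
P(Z=1 | obs) = 4/15 / 2/5 = 2/3
argmax = 1

argmax_v P(Z = v | obs) = 1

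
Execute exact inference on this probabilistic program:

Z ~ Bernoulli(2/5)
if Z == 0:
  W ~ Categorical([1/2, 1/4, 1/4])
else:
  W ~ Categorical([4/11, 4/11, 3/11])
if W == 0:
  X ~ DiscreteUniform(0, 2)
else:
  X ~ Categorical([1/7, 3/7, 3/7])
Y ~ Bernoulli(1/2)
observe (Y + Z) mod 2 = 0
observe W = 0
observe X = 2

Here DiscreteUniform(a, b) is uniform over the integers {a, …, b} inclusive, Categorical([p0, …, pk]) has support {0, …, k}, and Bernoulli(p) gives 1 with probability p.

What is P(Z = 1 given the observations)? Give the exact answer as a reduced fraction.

P(Z = 1 | obs) = 16/49

Enumerate traces; 2 have nonzero weight after conditioning:
  (Z=0, W=0, X=2, Y=0) weight 1/20
  (Z=1, W=0, X=2, Y=1) weight 4/165
Group by Z:
  weight(Z=0) = 1/20
  weight(Z=1) = 4/165
Total weight = 1/20 + 4/165 = 49/660
P(Z=0 | obs) = 1/20 / 49/660 = 33/49
P(Z=1 | obs) = 4/165 / 49/660 = 16/49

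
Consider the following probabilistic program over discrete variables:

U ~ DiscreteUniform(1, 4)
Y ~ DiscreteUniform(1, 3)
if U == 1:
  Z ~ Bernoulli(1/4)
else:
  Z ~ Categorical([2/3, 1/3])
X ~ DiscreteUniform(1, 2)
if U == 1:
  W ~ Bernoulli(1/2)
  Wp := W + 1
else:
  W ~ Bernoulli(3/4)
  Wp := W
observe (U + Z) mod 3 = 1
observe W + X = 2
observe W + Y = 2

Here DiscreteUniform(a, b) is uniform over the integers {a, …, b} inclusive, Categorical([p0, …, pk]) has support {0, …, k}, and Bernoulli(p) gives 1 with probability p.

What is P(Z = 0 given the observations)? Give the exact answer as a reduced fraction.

Enumerate traces; 6 have nonzero weight after conditioning:
  (U=1, Y=1, Z=0, X=1, W=1) weight 1/64
  (U=1, Y=2, Z=0, X=2, W=0) weight 1/64
  (U=3, Y=1, Z=1, X=1, W=1) weight 1/96
  (U=3, Y=2, Z=1, X=2, W=0) weight 1/288
  (U=4, Y=1, Z=0, X=1, W=1) weight 1/48
  (U=4, Y=2, Z=0, X=2, W=0) weight 1/144
Group by Z:
  weight(Z=0) = 17/288
  weight(Z=1) = 1/72
Total weight = 17/288 + 1/72 = 7/96
P(Z=0 | obs) = 17/288 / 7/96 = 17/21
P(Z=1 | obs) = 1/72 / 7/96 = 4/21

P(Z = 0 | obs) = 17/21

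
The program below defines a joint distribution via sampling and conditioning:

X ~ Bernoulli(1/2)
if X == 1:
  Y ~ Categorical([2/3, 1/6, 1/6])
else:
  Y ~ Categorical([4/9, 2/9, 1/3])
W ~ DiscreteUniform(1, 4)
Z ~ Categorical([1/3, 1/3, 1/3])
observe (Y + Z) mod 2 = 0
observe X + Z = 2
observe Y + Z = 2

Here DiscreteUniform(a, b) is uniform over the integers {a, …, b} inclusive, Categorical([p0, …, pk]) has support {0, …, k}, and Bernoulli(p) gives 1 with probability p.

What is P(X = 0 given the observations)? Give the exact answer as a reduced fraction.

P(X = 0 | obs) = 8/11

Enumerate traces; 8 have nonzero weight after conditioning:
  (X=0, Y=0, W=1, Z=2) weight 1/54
  (X=0, Y=0, W=2, Z=2) weight 1/54
  (X=0, Y=0, W=3, Z=2) weight 1/54
  (X=0, Y=0, W=4, Z=2) weight 1/54
  (X=1, Y=1, W=1, Z=1) weight 1/144
  (X=1, Y=1, W=2, Z=1) weight 1/144
  (X=1, Y=1, W=3, Z=1) weight 1/144
  (X=1, Y=1, W=4, Z=1) weight 1/144
Group by X:
  weight(X=0) = 2/27
  weight(X=1) = 1/36
Total weight = 2/27 + 1/36 = 11/108
P(X=0 | obs) = 2/27 / 11/108 = 8/11
P(X=1 | obs) = 1/36 / 11/108 = 3/11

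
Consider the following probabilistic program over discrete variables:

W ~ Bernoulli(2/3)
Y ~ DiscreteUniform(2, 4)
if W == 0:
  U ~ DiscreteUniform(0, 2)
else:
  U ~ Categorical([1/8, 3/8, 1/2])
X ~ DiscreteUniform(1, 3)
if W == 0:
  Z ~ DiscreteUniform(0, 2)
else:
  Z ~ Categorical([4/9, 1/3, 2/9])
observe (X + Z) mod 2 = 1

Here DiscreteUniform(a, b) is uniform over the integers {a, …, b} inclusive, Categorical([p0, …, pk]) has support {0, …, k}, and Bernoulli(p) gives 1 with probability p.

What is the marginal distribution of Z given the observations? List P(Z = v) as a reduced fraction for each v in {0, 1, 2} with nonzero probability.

P(Z=0) = 22/45, P(Z=1) = 1/5, P(Z=2) = 14/45

Enumerate traces; 90 have nonzero weight after conditioning:
  (W=0, Y=2, U=0, X=1, Z=0) weight 1/243
  (W=0, Y=2, U=0, X=1, Z=2) weight 1/243
  (W=0, Y=2, U=0, X=2, Z=1) weight 1/243
  (W=0, Y=2, U=0, X=3, Z=0) weight 1/243
  (W=0, Y=2, U=0, X=3, Z=2) weight 1/243
  (W=0, Y=2, U=1, X=1, Z=0) weight 1/243
  (W=0, Y=2, U=1, X=1, Z=2) weight 1/243
  (W=0, Y=2, U=1, X=2, Z=1) weight 1/243
  … 82 more
Group by Z:
  weight(Z=0) = 22/81
  weight(Z=1) = 1/9
  weight(Z=2) = 14/81
Total weight = 22/81 + 1/9 + 14/81 = 5/9
P(Z=0 | obs) = 22/81 / 5/9 = 22/45
P(Z=1 | obs) = 1/9 / 5/9 = 1/5
P(Z=2 | obs) = 14/81 / 5/9 = 14/45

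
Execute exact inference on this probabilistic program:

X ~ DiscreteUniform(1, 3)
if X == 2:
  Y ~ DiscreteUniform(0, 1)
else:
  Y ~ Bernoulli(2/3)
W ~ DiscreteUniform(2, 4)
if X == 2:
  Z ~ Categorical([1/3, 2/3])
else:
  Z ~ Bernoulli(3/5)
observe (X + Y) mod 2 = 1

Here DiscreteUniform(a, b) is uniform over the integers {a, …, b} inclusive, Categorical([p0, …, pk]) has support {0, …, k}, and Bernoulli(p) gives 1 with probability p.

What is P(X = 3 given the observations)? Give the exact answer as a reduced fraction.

Enumerate traces; 18 have nonzero weight after conditioning:
  (X=1, Y=0, W=2, Z=0) weight 2/135
  (X=1, Y=0, W=2, Z=1) weight 1/45
  (X=1, Y=0, W=3, Z=0) weight 2/135
  (X=1, Y=0, W=3, Z=1) weight 1/45
  (X=1, Y=0, W=4, Z=0) weight 2/135
  (X=1, Y=0, W=4, Z=1) weight 1/45
  (X=2, Y=1, W=2, Z=0) weight 1/54
  (X=2, Y=1, W=2, Z=1) weight 1/27
  (X=3, Y=0, W=2, Z=0) weight 2/135
  … 9 more
Group by X:
  weight(X=1) = 1/9
  weight(X=2) = 1/6
  weight(X=3) = 1/9
Total weight = 1/9 + 1/6 + 1/9 = 7/18
P(X=1 | obs) = 1/9 / 7/18 = 2/7
P(X=2 | obs) = 1/6 / 7/18 = 3/7
P(X=3 | obs) = 1/9 / 7/18 = 2/7

P(X = 3 | obs) = 2/7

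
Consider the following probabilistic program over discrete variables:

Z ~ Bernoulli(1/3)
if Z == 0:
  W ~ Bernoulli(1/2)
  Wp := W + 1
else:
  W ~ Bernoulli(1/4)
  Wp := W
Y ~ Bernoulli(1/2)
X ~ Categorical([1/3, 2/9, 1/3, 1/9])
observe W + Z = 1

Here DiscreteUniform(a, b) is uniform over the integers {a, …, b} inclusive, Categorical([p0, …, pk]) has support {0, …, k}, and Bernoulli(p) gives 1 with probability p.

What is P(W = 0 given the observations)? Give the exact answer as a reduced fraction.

P(W = 0 | obs) = 3/7

Enumerate traces; 16 have nonzero weight after conditioning:
  (Z=0, W=1, Y=0, X=0) weight 1/18
  (Z=0, W=1, Y=0, X=1) weight 1/27
  (Z=0, W=1, Y=0, X=2) weight 1/18
  (Z=0, W=1, Y=0, X=3) weight 1/54
  (Z=0, W=1, Y=1, X=0) weight 1/18
  (Z=0, W=1, Y=1, X=1) weight 1/27
  (Z=0, W=1, Y=1, X=2) weight 1/18
  (Z=0, W=1, Y=1, X=3) weight 1/54
  (Z=1, W=0, Y=0, X=0) weight 1/24
  … 7 more
Group by W:
  weight(W=0) = 1/4
  weight(W=1) = 1/3
Total weight = 1/4 + 1/3 = 7/12
P(W=0 | obs) = 1/4 / 7/12 = 3/7
P(W=1 | obs) = 1/3 / 7/12 = 4/7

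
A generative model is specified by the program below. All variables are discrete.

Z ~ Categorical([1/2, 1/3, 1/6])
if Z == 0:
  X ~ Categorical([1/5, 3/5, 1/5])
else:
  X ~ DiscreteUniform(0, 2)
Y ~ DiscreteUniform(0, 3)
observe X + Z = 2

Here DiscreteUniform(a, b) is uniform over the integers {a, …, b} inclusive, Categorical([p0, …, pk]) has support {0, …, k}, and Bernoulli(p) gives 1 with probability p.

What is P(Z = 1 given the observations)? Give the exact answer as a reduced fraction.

P(Z = 1 | obs) = 5/12

Enumerate traces; 12 have nonzero weight after conditioning:
  (Z=0, X=2, Y=0) weight 1/40
  (Z=0, X=2, Y=1) weight 1/40
  (Z=0, X=2, Y=2) weight 1/40
  (Z=0, X=2, Y=3) weight 1/40
  (Z=1, X=1, Y=0) weight 1/36
  (Z=1, X=1, Y=1) weight 1/36
  (Z=1, X=1, Y=2) weight 1/36
  (Z=1, X=1, Y=3) weight 1/36
  (Z=2, X=0, Y=0) weight 1/72
  … 3 more
Group by Z:
  weight(Z=0) = 1/10
  weight(Z=1) = 1/9
  weight(Z=2) = 1/18
Total weight = 1/10 + 1/9 + 1/18 = 4/15
P(Z=0 | obs) = 1/10 / 4/15 = 3/8
P(Z=1 | obs) = 1/9 / 4/15 = 5/12
P(Z=2 | obs) = 1/18 / 4/15 = 5/24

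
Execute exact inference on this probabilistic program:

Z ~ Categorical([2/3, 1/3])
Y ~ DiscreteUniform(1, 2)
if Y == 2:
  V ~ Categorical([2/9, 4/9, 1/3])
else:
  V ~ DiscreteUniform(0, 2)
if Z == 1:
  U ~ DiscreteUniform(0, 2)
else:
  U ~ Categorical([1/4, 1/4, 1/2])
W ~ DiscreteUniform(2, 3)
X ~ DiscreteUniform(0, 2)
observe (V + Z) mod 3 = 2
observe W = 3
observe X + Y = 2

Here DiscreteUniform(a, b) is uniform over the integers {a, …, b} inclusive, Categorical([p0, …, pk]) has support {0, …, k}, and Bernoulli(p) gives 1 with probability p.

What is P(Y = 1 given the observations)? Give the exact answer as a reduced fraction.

P(Y = 1 | obs) = 9/19

Enumerate traces; 12 have nonzero weight after conditioning:
  (Z=0, Y=1, V=2, U=0, W=3, X=1) weight 1/216
  (Z=0, Y=1, V=2, U=1, W=3, X=1) weight 1/216
  (Z=0, Y=1, V=2, U=2, W=3, X=1) weight 1/108
  (Z=0, Y=2, V=2, U=0, W=3, X=0) weight 1/216
  (Z=0, Y=2, V=2, U=1, W=3, X=0) weight 1/216
  (Z=0, Y=2, V=2, U=2, W=3, X=0) weight 1/108
  (Z=1, Y=1, V=1, U=0, W=3, X=1) weight 1/324
  (Z=1, Y=1, V=1, U=1, W=3, X=1) weight 1/324
  … 4 more
Group by Y:
  weight(Y=1) = 1/36
  weight(Y=2) = 5/162
Total weight = 1/36 + 5/162 = 19/324
P(Y=1 | obs) = 1/36 / 19/324 = 9/19
P(Y=2 | obs) = 5/162 / 19/324 = 10/19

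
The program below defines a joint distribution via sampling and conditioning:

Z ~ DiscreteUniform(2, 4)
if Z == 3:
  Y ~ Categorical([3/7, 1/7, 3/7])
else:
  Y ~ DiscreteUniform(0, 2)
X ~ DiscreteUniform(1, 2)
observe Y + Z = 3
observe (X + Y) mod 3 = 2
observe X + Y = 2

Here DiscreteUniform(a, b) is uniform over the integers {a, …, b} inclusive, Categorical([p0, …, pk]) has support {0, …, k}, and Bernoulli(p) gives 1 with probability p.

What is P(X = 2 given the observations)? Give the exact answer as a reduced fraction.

Enumerate traces; 2 have nonzero weight after conditioning:
  (Z=2, Y=1, X=1) weight 1/18
  (Z=3, Y=0, X=2) weight 1/14
Group by X:
  weight(X=1) = 1/18
  weight(X=2) = 1/14
Total weight = 1/18 + 1/14 = 8/63
P(X=1 | obs) = 1/18 / 8/63 = 7/16
P(X=2 | obs) = 1/14 / 8/63 = 9/16

P(X = 2 | obs) = 9/16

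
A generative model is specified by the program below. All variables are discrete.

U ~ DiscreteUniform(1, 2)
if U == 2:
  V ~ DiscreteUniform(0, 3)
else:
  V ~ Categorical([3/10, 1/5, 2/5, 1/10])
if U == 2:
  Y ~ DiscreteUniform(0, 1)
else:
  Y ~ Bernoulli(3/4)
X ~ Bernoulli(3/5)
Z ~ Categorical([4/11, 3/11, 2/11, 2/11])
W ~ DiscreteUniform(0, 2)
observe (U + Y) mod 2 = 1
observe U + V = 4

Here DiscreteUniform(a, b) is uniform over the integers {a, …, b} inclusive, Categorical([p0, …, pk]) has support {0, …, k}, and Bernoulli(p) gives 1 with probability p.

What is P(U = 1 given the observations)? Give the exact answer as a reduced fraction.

Enumerate traces; 48 have nonzero weight after conditioning:
  (U=1, V=3, Y=0, X=0, Z=0, W=0) weight 1/1650
  (U=1, V=3, Y=0, X=0, Z=0, W=1) weight 1/1650
  (U=1, V=3, Y=0, X=0, Z=0, W=2) weight 1/1650
  (U=1, V=3, Y=0, X=0, Z=1, W=0) weight 1/2200
  (U=1, V=3, Y=0, X=0, Z=1, W=1) weight 1/2200
  (U=1, V=3, Y=0, X=0, Z=1, W=2) weight 1/2200
  (U=1, V=3, Y=0, X=0, Z=2, W=0) weight 1/3300
  (U=1, V=3, Y=0, X=0, Z=2, W=1) weight 1/3300
  (U=2, V=2, Y=1, X=0, Z=0, W=0) weight 1/330
  … 39 more
Group by U:
  weight(U=1) = 1/80
  weight(U=2) = 1/16
Total weight = 1/80 + 1/16 = 3/40
P(U=1 | obs) = 1/80 / 3/40 = 1/6
P(U=2 | obs) = 1/16 / 3/40 = 5/6

P(U = 1 | obs) = 1/6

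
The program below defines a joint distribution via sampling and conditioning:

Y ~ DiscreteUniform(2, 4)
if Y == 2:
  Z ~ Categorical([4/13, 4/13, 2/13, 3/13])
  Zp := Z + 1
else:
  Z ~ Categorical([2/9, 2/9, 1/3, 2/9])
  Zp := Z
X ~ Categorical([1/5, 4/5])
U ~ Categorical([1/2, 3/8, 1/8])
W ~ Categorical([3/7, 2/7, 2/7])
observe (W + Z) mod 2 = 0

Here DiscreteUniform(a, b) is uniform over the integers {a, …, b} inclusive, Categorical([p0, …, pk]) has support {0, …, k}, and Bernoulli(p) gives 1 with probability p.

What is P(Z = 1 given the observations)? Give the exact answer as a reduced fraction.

Enumerate traces; 108 have nonzero weight after conditioning:
  (Y=2, Z=0, X=0, U=0, W=0) weight 2/455
  (Y=2, Z=0, X=0, U=0, W=2) weight 4/1365
  (Y=2, Z=0, X=0, U=1, W=0) weight 3/910
  (Y=2, Z=0, X=0, U=1, W=2) weight 1/455
  (Y=2, Z=0, X=0, U=2, W=0) weight 1/910
  (Y=2, Z=0, X=0, U=2, W=2) weight 1/1365
  (Y=2, Z=0, X=1, U=0, W=0) weight 8/455
  (Y=2, Z=0, X=1, U=0, W=2) weight 16/1365
  (Y=2, Z=1, X=0, U=0, W=1) weight 4/1365
  (Y=2, Z=2, X=0, U=0, W=0) weight 1/455
  … 98 more
Group by Z:
  weight(Z=0) = 440/2457
  weight(Z=1) = 176/2457
  weight(Z=2) = 160/819
  weight(Z=3) = 158/2457
Total weight = 440/2457 + 176/2457 + 160/819 + 158/2457 = 418/819
P(Z=0 | obs) = 440/2457 / 418/819 = 20/57
P(Z=1 | obs) = 176/2457 / 418/819 = 8/57
P(Z=2 | obs) = 160/819 / 418/819 = 80/209
P(Z=3 | obs) = 158/2457 / 418/819 = 79/627

P(Z = 1 | obs) = 8/57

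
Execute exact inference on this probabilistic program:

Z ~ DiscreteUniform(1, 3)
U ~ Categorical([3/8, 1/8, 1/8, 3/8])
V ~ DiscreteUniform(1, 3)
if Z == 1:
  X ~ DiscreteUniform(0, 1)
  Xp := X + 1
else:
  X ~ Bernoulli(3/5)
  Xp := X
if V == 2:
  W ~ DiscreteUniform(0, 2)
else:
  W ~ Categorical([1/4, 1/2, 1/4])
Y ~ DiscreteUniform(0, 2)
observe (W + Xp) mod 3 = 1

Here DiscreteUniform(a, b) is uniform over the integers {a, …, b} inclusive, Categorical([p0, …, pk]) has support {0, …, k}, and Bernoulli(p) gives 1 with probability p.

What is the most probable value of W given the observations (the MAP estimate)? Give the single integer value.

Enumerate traces; 216 have nonzero weight after conditioning:
  (Z=1, U=0, V=1, X=0, W=0, Y=0) weight 1/576
  (Z=1, U=0, V=1, X=0, W=0, Y=1) weight 1/576
  (Z=1, U=0, V=1, X=0, W=0, Y=2) weight 1/576
  (Z=1, U=0, V=1, X=1, W=2, Y=0) weight 1/576
  (Z=1, U=0, V=1, X=1, W=2, Y=1) weight 1/576
  (Z=1, U=0, V=1, X=1, W=2, Y=2) weight 1/576
  (Z=1, U=0, V=2, X=0, W=0, Y=0) weight 1/432
  (Z=1, U=0, V=2, X=0, W=0, Y=1) weight 1/432
  (Z=2, U=0, V=1, X=0, W=1, Y=0) weight 1/360
  … 207 more
Group by W:
  weight(W=0) = 17/108
  weight(W=1) = 16/135
  weight(W=2) = 5/108
Total weight = 17/108 + 16/135 + 5/108 = 29/90
P(W=0 | obs) = 17/108 / 29/90 = 85/174
P(W=1 | obs) = 16/135 / 29/90 = 32/87
P(W=2 | obs) = 5/108 / 29/90 = 25/174
argmax = 0

argmax_v P(W = v | obs) = 0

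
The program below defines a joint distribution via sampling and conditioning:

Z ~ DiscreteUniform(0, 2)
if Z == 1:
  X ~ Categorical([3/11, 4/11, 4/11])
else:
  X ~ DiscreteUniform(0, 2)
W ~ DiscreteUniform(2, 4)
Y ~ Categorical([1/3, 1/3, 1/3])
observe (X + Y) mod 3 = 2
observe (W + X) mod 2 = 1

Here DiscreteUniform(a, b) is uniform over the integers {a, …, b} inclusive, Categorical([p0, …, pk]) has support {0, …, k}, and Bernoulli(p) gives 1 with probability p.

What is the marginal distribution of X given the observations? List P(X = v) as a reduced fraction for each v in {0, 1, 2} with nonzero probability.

Enumerate traces; 12 have nonzero weight after conditioning:
  (Z=0, X=0, W=3, Y=2) weight 1/81
  (Z=0, X=1, W=2, Y=1) weight 1/81
  (Z=0, X=1, W=4, Y=1) weight 1/81
  (Z=0, X=2, W=3, Y=0) weight 1/81
  (Z=1, X=0, W=3, Y=2) weight 1/99
  (Z=1, X=1, W=2, Y=1) weight 4/297
  (Z=1, X=1, W=4, Y=1) weight 4/297
  (Z=1, X=2, W=3, Y=0) weight 4/297
  … 4 more
Group by X:
  weight(X=0) = 31/891
  weight(X=1) = 68/891
  weight(X=2) = 34/891
Total weight = 31/891 + 68/891 + 34/891 = 133/891
P(X=0 | obs) = 31/891 / 133/891 = 31/133
P(X=1 | obs) = 68/891 / 133/891 = 68/133
P(X=2 | obs) = 34/891 / 133/891 = 34/133

P(X=0) = 31/133, P(X=1) = 68/133, P(X=2) = 34/133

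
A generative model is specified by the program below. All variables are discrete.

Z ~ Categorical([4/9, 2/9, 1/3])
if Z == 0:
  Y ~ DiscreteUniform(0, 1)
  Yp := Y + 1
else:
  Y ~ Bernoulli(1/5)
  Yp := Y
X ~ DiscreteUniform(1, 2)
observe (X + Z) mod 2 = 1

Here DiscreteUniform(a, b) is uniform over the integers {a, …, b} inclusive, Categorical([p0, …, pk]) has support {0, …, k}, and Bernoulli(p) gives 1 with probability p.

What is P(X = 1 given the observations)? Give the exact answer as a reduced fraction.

Enumerate traces; 6 have nonzero weight after conditioning:
  (Z=0, Y=0, X=1) weight 1/9
  (Z=0, Y=1, X=1) weight 1/9
  (Z=1, Y=0, X=2) weight 4/45
  (Z=1, Y=1, X=2) weight 1/45
  (Z=2, Y=0, X=1) weight 2/15
  (Z=2, Y=1, X=1) weight 1/30
Group by X:
  weight(X=1) = 7/18
  weight(X=2) = 1/9
Total weight = 7/18 + 1/9 = 1/2
P(X=1 | obs) = 7/18 / 1/2 = 7/9
P(X=2 | obs) = 1/9 / 1/2 = 2/9

P(X = 1 | obs) = 7/9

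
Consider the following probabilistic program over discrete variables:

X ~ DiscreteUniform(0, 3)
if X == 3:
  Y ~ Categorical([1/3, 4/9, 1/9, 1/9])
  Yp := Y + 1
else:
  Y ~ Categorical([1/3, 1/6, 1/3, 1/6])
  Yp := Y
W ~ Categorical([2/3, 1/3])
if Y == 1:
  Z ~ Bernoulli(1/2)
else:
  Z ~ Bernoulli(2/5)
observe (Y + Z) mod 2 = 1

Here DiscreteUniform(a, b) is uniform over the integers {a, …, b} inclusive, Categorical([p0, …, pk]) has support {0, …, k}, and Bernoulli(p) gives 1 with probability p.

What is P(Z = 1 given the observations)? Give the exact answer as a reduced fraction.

P(Z = 1 | obs) = 176/327

Enumerate traces; 32 have nonzero weight after conditioning:
  (X=0, Y=0, W=0, Z=1) weight 1/45
  (X=0, Y=0, W=1, Z=1) weight 1/90
  (X=0, Y=1, W=0, Z=0) weight 1/72
  (X=0, Y=1, W=1, Z=0) weight 1/144
  (X=0, Y=2, W=0, Z=1) weight 1/45
  (X=0, Y=2, W=1, Z=1) weight 1/90
  (X=0, Y=3, W=0, Z=0) weight 1/60
  (X=0, Y=3, W=1, Z=0) weight 1/120
  … 24 more
Group by Z:
  weight(Z=0) = 151/720
  weight(Z=1) = 11/45
Total weight = 151/720 + 11/45 = 109/240
P(Z=0 | obs) = 151/720 / 109/240 = 151/327
P(Z=1 | obs) = 11/45 / 109/240 = 176/327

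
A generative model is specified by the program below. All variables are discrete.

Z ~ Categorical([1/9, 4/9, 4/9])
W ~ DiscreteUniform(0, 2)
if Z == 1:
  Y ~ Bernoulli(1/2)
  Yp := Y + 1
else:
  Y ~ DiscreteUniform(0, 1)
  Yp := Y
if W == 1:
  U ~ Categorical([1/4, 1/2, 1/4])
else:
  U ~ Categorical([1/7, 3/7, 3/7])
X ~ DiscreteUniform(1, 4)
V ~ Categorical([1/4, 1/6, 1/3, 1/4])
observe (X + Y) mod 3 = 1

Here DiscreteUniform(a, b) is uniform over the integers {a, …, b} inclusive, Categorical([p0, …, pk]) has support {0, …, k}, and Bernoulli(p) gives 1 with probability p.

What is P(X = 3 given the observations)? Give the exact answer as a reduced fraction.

P(X = 3 | obs) = 1/3

Enumerate traces; 324 have nonzero weight after conditioning:
  (Z=0, W=0, Y=0, U=0, X=1, V=0) weight 1/6048
  (Z=0, W=0, Y=0, U=0, X=1, V=1) weight 1/9072
  (Z=0, W=0, Y=0, U=0, X=1, V=2) weight 1/4536
  (Z=0, W=0, Y=0, U=0, X=1, V=3) weight 1/6048
  (Z=0, W=0, Y=0, U=0, X=4, V=0) weight 1/6048
  (Z=0, W=0, Y=0, U=0, X=4, V=1) weight 1/9072
  (Z=0, W=0, Y=0, U=0, X=4, V=2) weight 1/4536
  (Z=0, W=0, Y=0, U=0, X=4, V=3) weight 1/6048
  (Z=0, W=0, Y=1, U=0, X=3, V=0) weight 1/6048
  … 315 more
Group by X:
  weight(X=1) = 1/8
  weight(X=3) = 1/8
  weight(X=4) = 1/8
Total weight = 1/8 + 1/8 + 1/8 = 3/8
P(X=1 | obs) = 1/8 / 3/8 = 1/3
P(X=3 | obs) = 1/8 / 3/8 = 1/3
P(X=4 | obs) = 1/8 / 3/8 = 1/3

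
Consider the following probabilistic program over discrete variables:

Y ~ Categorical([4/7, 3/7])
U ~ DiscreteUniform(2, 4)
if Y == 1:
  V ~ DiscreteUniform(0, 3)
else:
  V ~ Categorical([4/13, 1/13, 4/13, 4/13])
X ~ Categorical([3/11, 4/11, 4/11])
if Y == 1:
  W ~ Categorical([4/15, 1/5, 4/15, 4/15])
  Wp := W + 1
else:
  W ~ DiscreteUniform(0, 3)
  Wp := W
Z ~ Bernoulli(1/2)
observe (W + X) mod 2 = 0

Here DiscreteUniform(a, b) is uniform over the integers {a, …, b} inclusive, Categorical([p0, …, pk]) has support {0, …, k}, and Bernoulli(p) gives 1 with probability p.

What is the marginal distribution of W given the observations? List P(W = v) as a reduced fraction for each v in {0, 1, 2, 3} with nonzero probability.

Enumerate traces; 288 have nonzero weight after conditioning:
  (Y=0, U=2, V=0, X=0, W=0, Z=0) weight 2/1001
  (Y=0, U=2, V=0, X=0, W=0, Z=1) weight 2/1001
  (Y=0, U=2, V=0, X=0, W=2, Z=0) weight 2/1001
  (Y=0, U=2, V=0, X=0, W=2, Z=1) weight 2/1001
  (Y=0, U=2, V=0, X=1, W=1, Z=0) weight 8/3003
  (Y=0, U=2, V=0, X=1, W=1, Z=1) weight 8/3003
  (Y=0, U=2, V=0, X=1, W=3, Z=0) weight 8/3003
  (Y=0, U=2, V=0, X=1, W=3, Z=1) weight 8/3003
  … 280 more
Group by W:
  weight(W=0) = 9/55
  weight(W=1) = 32/385
  weight(W=2) = 9/55
  weight(W=3) = 36/385
Total weight = 9/55 + 32/385 + 9/55 + 36/385 = 194/385
P(W=0 | obs) = 9/55 / 194/385 = 63/194
P(W=1 | obs) = 32/385 / 194/385 = 16/97
P(W=2 | obs) = 9/55 / 194/385 = 63/194
P(W=3 | obs) = 36/385 / 194/385 = 18/97

P(W=0) = 63/194, P(W=1) = 16/97, P(W=2) = 63/194, P(W=3) = 18/97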